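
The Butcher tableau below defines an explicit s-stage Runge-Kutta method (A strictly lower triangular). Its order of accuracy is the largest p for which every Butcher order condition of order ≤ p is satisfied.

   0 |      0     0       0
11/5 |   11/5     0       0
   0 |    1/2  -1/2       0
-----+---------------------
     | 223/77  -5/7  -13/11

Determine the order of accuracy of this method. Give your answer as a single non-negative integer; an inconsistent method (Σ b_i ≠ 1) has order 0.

b = (223/77, -5/7, -13/11)
c = (0, 11/5, 0)
Ac = (0, 0, -11/10)
Σ b_i: 223/77·1 + (-5/7)·1 + (-13/11)·1 = 1 ✓
b·c: (-5/7)·11/5 = -11/7 ≠ 1/2 ⇒ order 1.

1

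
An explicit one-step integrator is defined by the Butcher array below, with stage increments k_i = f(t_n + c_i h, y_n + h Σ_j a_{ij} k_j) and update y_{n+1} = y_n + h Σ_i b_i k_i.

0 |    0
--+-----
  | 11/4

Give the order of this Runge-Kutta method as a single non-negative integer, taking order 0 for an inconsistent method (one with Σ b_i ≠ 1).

b = (11/4)
c = (0)
Σ b_i: 11/4·1 = 11/4 ≠ 1 ⇒ order 0.

0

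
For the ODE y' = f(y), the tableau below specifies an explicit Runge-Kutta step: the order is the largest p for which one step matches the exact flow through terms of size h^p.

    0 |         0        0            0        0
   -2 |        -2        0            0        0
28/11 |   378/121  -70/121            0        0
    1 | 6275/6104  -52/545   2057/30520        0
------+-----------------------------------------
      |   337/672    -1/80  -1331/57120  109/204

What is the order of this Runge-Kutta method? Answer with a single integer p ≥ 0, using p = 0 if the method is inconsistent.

b = (337/672, -1/80, -1331/57120, 109/204)
c = (0, -2, 28/11, 1)
Ac = (0, 0, 140/121, 79/218)
Σ b_i: 337/672·1 + (-1/80)·1 + (-1331/57120)·1 + 109/204·1 = 1 ✓
b·c: (-1/80)·(-2) + (-1331/57120)·28/11 + 109/204·1 = 1/2 ✓
b·c²: (-1/80)·4 + (-1331/57120)·784/121 + 109/204·1 = 1/3 ✓
b·Ac: (-1331/57120)·140/121 + 109/204·79/218 = 1/6 ✓
b·c³: (-1/80)·(-8) + (-1331/57120)·21952/1331 + 109/204·1 = 1/4 ✓
b·(c∘Ac): (-1331/57120)·3920/1331 + 109/204·79/218 = 1/8 ✓
b·Ac²: (-1331/57120)·(-280/121) + 109/204·6/109 = 1/12 ✓
b·A²c: 109/204·17/218 = 1/24 ✓; 4 stages ⇒ order 4.

4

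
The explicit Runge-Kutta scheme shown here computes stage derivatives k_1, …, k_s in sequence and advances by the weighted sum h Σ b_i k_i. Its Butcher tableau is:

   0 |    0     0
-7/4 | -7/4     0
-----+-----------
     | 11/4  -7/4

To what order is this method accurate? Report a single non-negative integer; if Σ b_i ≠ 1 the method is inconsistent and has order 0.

1

b = (11/4, -7/4)
c = (0, -7/4)
Σ b_i: 11/4·1 + (-7/4)·1 = 1 ✓
b·c: (-7/4)·(-7/4) = 49/16 ≠ 1/2 ⇒ order 1.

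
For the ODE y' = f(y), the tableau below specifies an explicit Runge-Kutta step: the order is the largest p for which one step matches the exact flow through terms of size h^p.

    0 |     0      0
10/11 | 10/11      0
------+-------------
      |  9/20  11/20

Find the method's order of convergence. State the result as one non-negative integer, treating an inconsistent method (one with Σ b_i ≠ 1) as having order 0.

b = (9/20, 11/20)
c = (0, 10/11)
Σ b_i: 9/20·1 + 11/20·1 = 1 ✓
b·c: 11/20·10/11 = 1/2 ✓; 2 stages ⇒ order 2.

2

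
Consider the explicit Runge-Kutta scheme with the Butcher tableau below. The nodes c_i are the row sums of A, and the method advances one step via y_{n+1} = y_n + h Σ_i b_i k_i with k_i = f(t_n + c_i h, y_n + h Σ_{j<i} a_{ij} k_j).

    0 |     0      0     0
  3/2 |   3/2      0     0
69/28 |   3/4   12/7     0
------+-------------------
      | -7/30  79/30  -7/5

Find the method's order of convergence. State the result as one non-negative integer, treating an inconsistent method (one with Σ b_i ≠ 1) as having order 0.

2

b = (-7/30, 79/30, -7/5)
c = (0, 3/2, 69/28)
Ac = (0, 0, 18/7)
Σ b_i: (-7/30)·1 + 79/30·1 + (-7/5)·1 = 1 ✓
b·c: 79/30·3/2 + (-7/5)·69/28 = 1/2 ✓
b·c²: 79/30·9/4 + (-7/5)·4761/784 = -1443/560 ≠ 1/3 ⇒ order 2.
b·Ac: (-7/5)·18/7 = -18/5 ≠ 1/6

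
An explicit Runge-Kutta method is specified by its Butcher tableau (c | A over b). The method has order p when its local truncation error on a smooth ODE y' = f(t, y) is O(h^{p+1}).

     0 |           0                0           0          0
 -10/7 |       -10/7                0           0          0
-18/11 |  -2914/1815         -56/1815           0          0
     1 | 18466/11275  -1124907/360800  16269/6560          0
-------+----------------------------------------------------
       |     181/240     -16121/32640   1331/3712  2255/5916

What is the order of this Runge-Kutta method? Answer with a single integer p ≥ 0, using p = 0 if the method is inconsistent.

4

b = (181/240, -16121/32640, 1331/3712, 2255/5916)
c = (0, -10/7, -18/11, 1)
Ac = (0, 0, 16/363, 357/902)
Σ b_i: 181/240·1 + (-16121/32640)·1 + 1331/3712·1 + 2255/5916·1 = 1 ✓
b·c: (-16121/32640)·(-10/7) + 1331/3712·(-18/11) + 2255/5916·1 = 1/2 ✓
b·c²: (-16121/32640)·100/49 + 1331/3712·324/121 + 2255/5916·1 = 1/3 ✓
b·Ac: 1331/3712·16/363 + 2255/5916·357/902 = 1/6 ✓
b·c³: (-16121/32640)·(-1000/343) + 1331/3712·(-5832/1331) + 2255/5916·1 = 1/4 ✓
b·(c∘Ac): 1331/3712·(-96/1331) + 2255/5916·357/902 = 1/8 ✓
b·Ac²: 1331/3712·(-160/2541) + 2255/5916·4386/15785 = 1/12 ✓
b·A²c: 2255/5916·493/4510 = 1/24 ✓; 4 stages ⇒ order 4.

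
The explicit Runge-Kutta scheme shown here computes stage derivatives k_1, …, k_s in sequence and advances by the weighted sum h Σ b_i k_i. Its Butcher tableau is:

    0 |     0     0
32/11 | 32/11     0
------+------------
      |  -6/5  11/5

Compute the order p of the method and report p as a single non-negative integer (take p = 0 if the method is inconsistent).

b = (-6/5, 11/5)
c = (0, 32/11)
Σ b_i: (-6/5)·1 + 11/5·1 = 1 ✓
b·c: 11/5·32/11 = 32/5 ≠ 1/2 ⇒ order 1.

1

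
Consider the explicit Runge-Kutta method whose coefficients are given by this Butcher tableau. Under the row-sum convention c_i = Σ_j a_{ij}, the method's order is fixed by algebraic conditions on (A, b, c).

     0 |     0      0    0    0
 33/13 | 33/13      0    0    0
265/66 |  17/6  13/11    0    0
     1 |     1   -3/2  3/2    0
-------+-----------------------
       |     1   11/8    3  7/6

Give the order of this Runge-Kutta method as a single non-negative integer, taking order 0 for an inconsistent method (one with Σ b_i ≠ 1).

0

b = (1, 11/8, 3, 7/6)
c = (0, 33/13, 265/66, 1)
Ac = (0, 0, 3, 1267/572)
Σ b_i: 1·1 + 11/8·1 + 3·1 + 7/6·1 = 157/24 ≠ 1 ⇒ order 0.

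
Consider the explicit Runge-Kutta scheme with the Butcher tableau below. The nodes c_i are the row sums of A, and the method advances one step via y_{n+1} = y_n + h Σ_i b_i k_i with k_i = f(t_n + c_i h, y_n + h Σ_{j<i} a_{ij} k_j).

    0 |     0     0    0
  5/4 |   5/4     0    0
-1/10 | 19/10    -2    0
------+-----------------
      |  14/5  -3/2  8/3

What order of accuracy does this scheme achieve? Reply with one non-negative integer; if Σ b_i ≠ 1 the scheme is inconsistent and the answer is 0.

0

b = (14/5, -3/2, 8/3)
c = (0, 5/4, -1/10)
Ac = (0, 0, -5/2)
Σ b_i: 14/5·1 + (-3/2)·1 + 8/3·1 = 119/30 ≠ 1 ⇒ order 0.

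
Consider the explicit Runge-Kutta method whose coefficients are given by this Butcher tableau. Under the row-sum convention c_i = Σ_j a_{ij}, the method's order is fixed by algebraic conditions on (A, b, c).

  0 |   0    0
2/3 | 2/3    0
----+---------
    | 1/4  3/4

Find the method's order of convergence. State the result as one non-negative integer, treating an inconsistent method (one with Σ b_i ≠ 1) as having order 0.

2

b = (1/4, 3/4)
c = (0, 2/3)
Σ b_i: 1/4·1 + 3/4·1 = 1 ✓
b·c: 3/4·2/3 = 1/2 ✓; 2 stages ⇒ order 2.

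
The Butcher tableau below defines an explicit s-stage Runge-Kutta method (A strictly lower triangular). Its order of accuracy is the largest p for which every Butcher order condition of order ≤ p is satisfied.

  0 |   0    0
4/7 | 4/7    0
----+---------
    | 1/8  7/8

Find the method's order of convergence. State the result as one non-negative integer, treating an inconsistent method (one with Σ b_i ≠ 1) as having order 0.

2

b = (1/8, 7/8)
c = (0, 4/7)
Σ b_i: 1/8·1 + 7/8·1 = 1 ✓
b·c: 7/8·4/7 = 1/2 ✓; 2 stages ⇒ order 2.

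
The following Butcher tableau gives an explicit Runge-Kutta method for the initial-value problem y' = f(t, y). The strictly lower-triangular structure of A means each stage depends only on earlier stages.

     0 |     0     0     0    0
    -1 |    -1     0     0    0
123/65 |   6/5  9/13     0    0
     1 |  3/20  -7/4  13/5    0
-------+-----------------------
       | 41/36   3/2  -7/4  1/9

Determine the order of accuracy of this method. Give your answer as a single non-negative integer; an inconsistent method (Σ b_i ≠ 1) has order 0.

1

b = (41/36, 3/2, -7/4, 1/9)
c = (0, -1, 123/65, 1)
Ac = (0, 0, -9/13, 667/100)
Σ b_i: 41/36·1 + 3/2·1 + (-7/4)·1 + 1/9·1 = 1 ✓
b·c: 3/2·(-1) + (-7/4)·123/65 + 1/9·1 = -10999/2340 ≠ 1/2 ⇒ order 1.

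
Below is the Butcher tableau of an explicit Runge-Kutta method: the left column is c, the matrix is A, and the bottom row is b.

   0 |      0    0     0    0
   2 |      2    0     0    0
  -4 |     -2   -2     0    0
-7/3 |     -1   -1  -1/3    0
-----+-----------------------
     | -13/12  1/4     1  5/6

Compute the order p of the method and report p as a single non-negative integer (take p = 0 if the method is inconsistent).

b = (-13/12, 1/4, 1, 5/6)
c = (0, 2, -4, -7/3)
Ac = (0, 0, -4, -2/3)
Σ b_i: (-13/12)·1 + 1/4·1 + 1·1 + 5/6·1 = 1 ✓
b·c: 1/4·2 + 1·(-4) + 5/6·(-7/3) = -49/9 ≠ 1/2 ⇒ order 1.

1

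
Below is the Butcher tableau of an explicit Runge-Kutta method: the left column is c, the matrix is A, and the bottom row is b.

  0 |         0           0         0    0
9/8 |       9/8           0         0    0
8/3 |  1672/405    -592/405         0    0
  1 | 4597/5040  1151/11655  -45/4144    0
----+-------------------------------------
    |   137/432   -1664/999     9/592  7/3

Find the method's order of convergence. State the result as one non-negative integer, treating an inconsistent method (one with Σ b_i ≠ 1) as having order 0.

4

b = (137/432, -1664/999, 9/592, 7/3)
c = (0, 9/8, 8/3, 1)
Ac = (0, 0, -74/45, 23/280)
Σ b_i: 137/432·1 + (-1664/999)·1 + 9/592·1 + 7/3·1 = 1 ✓
b·c: (-1664/999)·9/8 + 9/592·8/3 + 7/3·1 = 1/2 ✓
b·c²: (-1664/999)·81/64 + 9/592·64/9 + 7/3·1 = 1/3 ✓
b·Ac: 9/592·(-74/45) + 7/3·23/280 = 1/6 ✓
b·c³: (-1664/999)·729/512 + 9/592·512/27 + 7/3·1 = 1/4 ✓
b·(c∘Ac): 9/592·(-592/135) + 7/3·23/280 = 1/8 ✓
b·Ac²: 9/592·(-37/20) + 7/3·107/2240 = 1/12 ✓
b·A²c: 7/3·1/56 = 1/24 ✓; 4 stages ⇒ order 4.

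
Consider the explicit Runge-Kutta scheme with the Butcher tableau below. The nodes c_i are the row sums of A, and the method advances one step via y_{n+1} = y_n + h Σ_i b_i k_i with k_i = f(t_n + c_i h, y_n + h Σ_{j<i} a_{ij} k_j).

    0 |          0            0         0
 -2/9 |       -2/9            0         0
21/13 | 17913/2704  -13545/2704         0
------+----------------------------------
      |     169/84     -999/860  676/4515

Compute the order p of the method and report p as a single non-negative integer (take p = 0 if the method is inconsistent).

b = (169/84, -999/860, 676/4515)
c = (0, -2/9, 21/13)
Ac = (0, 0, 1505/1352)
Σ b_i: 169/84·1 + (-999/860)·1 + 676/4515·1 = 1 ✓
b·c: (-999/860)·(-2/9) + 676/4515·21/13 = 1/2 ✓
b·c²: (-999/860)·4/81 + 676/4515·441/169 = 1/3 ✓
b·Ac: 676/4515·1505/1352 = 1/6 ✓; 3 stages ⇒ order 3.

3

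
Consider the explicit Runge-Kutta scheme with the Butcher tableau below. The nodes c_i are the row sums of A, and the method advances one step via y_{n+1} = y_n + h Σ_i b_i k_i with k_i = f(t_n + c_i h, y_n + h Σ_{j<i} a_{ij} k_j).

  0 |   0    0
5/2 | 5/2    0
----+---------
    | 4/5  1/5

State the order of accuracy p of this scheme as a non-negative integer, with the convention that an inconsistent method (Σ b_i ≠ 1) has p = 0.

b = (4/5, 1/5)
c = (0, 5/2)
Σ b_i: 4/5·1 + 1/5·1 = 1 ✓
b·c: 1/5·5/2 = 1/2 ✓; 2 stages ⇒ order 2.

2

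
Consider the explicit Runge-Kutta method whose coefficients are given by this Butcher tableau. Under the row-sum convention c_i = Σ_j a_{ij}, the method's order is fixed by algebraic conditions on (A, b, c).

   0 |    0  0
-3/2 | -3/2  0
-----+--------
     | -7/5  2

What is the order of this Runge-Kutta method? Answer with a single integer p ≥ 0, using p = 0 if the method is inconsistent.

0

b = (-7/5, 2)
c = (0, -3/2)
Σ b_i: (-7/5)·1 + 2·1 = 3/5 ≠ 1 ⇒ order 0.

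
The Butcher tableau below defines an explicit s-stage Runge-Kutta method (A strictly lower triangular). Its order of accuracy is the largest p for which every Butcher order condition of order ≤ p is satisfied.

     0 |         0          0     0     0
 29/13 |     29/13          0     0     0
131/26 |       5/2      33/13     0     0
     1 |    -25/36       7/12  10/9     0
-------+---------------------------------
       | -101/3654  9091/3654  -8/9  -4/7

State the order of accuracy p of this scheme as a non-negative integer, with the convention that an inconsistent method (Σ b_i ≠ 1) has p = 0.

2

b = (-101/3654, 9091/3654, -8/9, -4/7)
c = (0, 29/13, 131/26, 1)
Ac = (0, 0, 957/169, 3229/468)
Σ b_i: (-101/3654)·1 + 9091/3654·1 + (-8/9)·1 + (-4/7)·1 = 1 ✓
b·c: 9091/3654·29/13 + (-8/9)·131/26 + (-4/7)·1 = 1/2 ✓
b·c²: 9091/3654·841/169 + (-8/9)·17161/676 + (-4/7)·1 = -229037/21294 ≠ 1/3 ⇒ order 2.
b·Ac: (-8/9)·957/169 + (-4/7)·3229/468 = -95569/10647 ≠ 1/6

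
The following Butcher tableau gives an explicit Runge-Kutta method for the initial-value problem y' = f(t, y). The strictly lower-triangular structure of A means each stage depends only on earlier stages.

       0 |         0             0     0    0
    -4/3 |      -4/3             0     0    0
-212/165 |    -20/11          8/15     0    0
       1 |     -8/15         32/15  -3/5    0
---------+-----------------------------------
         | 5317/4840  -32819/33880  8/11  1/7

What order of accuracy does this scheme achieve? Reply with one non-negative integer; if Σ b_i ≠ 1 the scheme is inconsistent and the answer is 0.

b = (5317/4840, -32819/33880, 8/11, 1/7)
c = (0, -4/3, -212/165, 1)
Ac = (0, 0, -32/45, -5132/2475)
Σ b_i: 5317/4840·1 + (-32819/33880)·1 + 8/11·1 + 1/7·1 = 1 ✓
b·c: (-32819/33880)·(-4/3) + 8/11·(-212/165) + 1/7·1 = 1/2 ✓
b·c²: (-32819/33880)·16/9 + 8/11·44944/27225 + 1/7·1 = -113393/299475 ≠ 1/3 ⇒ order 2.
b·Ac: 8/11·(-32/45) + 1/7·(-5132/2475) = -14092/17325 ≠ 1/6

2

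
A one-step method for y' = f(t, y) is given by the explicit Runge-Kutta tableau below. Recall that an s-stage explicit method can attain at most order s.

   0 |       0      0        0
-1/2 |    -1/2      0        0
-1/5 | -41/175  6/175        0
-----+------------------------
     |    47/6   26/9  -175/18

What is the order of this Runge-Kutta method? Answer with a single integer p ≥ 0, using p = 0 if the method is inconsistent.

3

b = (47/6, 26/9, -175/18)
c = (0, -1/2, -1/5)
Ac = (0, 0, -3/175)
Σ b_i: 47/6·1 + 26/9·1 + (-175/18)·1 = 1 ✓
b·c: 26/9·(-1/2) + (-175/18)·(-1/5) = 1/2 ✓
b·c²: 26/9·1/4 + (-175/18)·1/25 = 1/3 ✓
b·Ac: (-175/18)·(-3/175) = 1/6 ✓; 3 stages ⇒ order 3.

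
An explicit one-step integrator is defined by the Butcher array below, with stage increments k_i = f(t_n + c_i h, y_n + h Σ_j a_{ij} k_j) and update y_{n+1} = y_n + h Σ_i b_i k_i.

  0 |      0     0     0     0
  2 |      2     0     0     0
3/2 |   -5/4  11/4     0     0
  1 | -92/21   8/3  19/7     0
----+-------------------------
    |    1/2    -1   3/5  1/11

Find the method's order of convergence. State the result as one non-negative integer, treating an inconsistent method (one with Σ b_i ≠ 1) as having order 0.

b = (1/2, -1, 3/5, 1/11)
c = (0, 2, 3/2, 1)
Ac = (0, 0, 11/2, 395/42)
Σ b_i: 1/2·1 + (-1)·1 + 3/5·1 + 1/11·1 = 21/110 ≠ 1 ⇒ order 0.

0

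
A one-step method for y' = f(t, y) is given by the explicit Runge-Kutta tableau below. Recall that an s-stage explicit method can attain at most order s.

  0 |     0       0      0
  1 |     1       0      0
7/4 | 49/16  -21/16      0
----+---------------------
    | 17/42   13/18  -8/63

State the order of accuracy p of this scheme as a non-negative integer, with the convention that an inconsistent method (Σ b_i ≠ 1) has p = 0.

3

b = (17/42, 13/18, -8/63)
c = (0, 1, 7/4)
Ac = (0, 0, -21/16)
Σ b_i: 17/42·1 + 13/18·1 + (-8/63)·1 = 1 ✓
b·c: 13/18·1 + (-8/63)·7/4 = 1/2 ✓
b·c²: 13/18·1 + (-8/63)·49/16 = 1/3 ✓
b·Ac: (-8/63)·(-21/16) = 1/6 ✓; 3 stages ⇒ order 3.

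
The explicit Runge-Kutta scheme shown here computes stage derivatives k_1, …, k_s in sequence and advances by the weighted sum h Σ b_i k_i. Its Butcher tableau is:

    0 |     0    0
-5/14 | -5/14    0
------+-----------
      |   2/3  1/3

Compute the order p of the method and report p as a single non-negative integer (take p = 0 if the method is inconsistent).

1

b = (2/3, 1/3)
c = (0, -5/14)
Σ b_i: 2/3·1 + 1/3·1 = 1 ✓
b·c: 1/3·(-5/14) = -5/42 ≠ 1/2 ⇒ order 1.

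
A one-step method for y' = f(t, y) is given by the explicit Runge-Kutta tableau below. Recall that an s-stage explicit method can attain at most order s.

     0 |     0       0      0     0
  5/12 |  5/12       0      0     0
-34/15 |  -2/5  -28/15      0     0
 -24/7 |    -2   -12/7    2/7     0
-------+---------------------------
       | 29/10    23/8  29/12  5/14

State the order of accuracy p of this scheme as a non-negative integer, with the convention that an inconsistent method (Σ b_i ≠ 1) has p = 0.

b = (29/10, 23/8, 29/12, 5/14)
c = (0, 5/12, -34/15, -24/7)
Ac = (0, 0, -7/9, -143/105)
Σ b_i: 29/10·1 + 23/8·1 + 29/12·1 + 5/14·1 = 7181/840 ≠ 1 ⇒ order 0.

0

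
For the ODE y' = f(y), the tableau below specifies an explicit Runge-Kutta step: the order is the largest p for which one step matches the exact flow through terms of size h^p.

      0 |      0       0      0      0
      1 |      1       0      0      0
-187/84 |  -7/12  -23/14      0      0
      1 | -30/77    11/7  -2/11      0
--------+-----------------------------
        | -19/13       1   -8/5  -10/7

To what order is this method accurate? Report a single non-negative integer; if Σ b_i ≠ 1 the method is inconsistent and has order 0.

0

b = (-19/13, 1, -8/5, -10/7)
c = (0, 1, -187/84, 1)
Ac = (0, 0, -23/14, 83/42)
Σ b_i: (-19/13)·1 + 1·1 + (-8/5)·1 + (-10/7)·1 = -1588/455 ≠ 1 ⇒ order 0.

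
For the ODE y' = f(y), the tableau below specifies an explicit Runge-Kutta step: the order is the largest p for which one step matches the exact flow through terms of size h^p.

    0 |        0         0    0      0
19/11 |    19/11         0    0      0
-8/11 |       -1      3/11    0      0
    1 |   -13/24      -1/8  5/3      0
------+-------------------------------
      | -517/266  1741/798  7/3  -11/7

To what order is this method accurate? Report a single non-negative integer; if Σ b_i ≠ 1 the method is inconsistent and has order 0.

2

b = (-517/266, 1741/798, 7/3, -11/7)
c = (0, 19/11, -8/11, 1)
Ac = (0, 0, 57/121, -377/264)
Σ b_i: (-517/266)·1 + 1741/798·1 + 7/3·1 + (-11/7)·1 = 1 ✓
b·c: 1741/798·19/11 + 7/3·(-8/11) + (-11/7)·1 = 1/2 ✓
b·c²: 1741/798·361/121 + 7/3·64/121 + (-11/7)·1 = 10455/1694 ≠ 1/3 ⇒ order 2.
b·Ac: 7/3·57/121 + (-11/7)·(-377/264) = 67961/20328 ≠ 1/6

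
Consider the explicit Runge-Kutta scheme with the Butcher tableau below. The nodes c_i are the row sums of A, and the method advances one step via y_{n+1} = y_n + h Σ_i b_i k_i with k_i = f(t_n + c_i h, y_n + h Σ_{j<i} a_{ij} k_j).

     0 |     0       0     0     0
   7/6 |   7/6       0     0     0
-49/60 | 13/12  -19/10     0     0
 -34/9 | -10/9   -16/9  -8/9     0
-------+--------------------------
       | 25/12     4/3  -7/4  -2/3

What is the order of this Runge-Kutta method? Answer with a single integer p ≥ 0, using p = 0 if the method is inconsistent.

b = (25/12, 4/3, -7/4, -2/3)
c = (0, 7/6, -49/60, -34/9)
Ac = (0, 0, -133/60, -182/135)
Σ b_i: 25/12·1 + 4/3·1 + (-7/4)·1 + (-2/3)·1 = 1 ✓
b·c: 4/3·7/6 + (-7/4)·(-49/60) + (-2/3)·(-34/9) = 11887/2160 ≠ 1/2 ⇒ order 1.

1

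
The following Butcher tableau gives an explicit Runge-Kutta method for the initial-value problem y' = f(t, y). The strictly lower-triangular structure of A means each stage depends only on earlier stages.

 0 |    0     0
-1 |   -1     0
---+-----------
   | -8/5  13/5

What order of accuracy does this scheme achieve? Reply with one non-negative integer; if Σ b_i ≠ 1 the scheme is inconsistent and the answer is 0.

b = (-8/5, 13/5)
c = (0, -1)
Σ b_i: (-8/5)·1 + 13/5·1 = 1 ✓
b·c: 13/5·(-1) = -13/5 ≠ 1/2 ⇒ order 1.

1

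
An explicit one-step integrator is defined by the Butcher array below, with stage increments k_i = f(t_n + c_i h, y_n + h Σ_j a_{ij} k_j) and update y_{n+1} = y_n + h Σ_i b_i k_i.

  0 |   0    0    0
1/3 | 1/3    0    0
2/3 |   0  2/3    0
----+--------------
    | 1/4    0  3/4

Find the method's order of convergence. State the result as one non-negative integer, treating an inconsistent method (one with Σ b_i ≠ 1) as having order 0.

3

b = (1/4, 0, 3/4)
c = (0, 1/3, 2/3)
Ac = (0, 0, 2/9)
Σ b_i: 1/4·1 + 3/4·1 = 1 ✓
b·c: 3/4·2/3 = 1/2 ✓
b·c²: 3/4·4/9 = 1/3 ✓
b·Ac: 3/4·2/9 = 1/6 ✓; 3 stages ⇒ order 3.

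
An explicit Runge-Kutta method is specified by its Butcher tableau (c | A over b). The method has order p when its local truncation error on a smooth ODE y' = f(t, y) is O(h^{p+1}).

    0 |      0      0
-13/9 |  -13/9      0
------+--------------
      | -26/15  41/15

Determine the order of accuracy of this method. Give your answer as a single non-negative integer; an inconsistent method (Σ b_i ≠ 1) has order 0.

b = (-26/15, 41/15)
c = (0, -13/9)
Σ b_i: (-26/15)·1 + 41/15·1 = 1 ✓
b·c: 41/15·(-13/9) = -533/135 ≠ 1/2 ⇒ order 1.

1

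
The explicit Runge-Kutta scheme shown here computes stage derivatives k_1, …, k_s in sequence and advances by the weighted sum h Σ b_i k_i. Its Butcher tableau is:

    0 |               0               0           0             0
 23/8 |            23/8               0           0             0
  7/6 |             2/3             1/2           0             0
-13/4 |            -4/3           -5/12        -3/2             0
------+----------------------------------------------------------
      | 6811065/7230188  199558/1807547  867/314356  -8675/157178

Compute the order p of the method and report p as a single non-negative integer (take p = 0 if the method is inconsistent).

b = (6811065/7230188, 199558/1807547, 867/314356, -8675/157178)
c = (0, 23/8, 7/6, -13/4)
Ac = (0, 0, 23/16, -283/96)
Σ b_i: 6811065/7230188·1 + 199558/1807547·1 + 867/314356·1 + (-8675/157178)·1 = 1 ✓
b·c: 199558/1807547·23/8 + 867/314356·7/6 + (-8675/157178)·(-13/4) = 1/2 ✓
b·c²: 199558/1807547·529/64 + 867/314356·49/36 + (-8675/157178)·169/16 = 1/3 ✓
b·Ac: 867/314356·23/16 + (-8675/157178)·(-283/96) = 1/6 ✓
b·c³: 199558/1807547·12167/512 + 867/314356·343/216 + (-8675/157178)·(-2197/64) = 116986055/25867008 ≠ 1/4 ⇒ order 3.
b·(c∘Ac): 867/314356·161/96 + (-8675/157178)·3679/384 = -31636151/60356352 ≠ 1/8
b·Ac²: 867/314356·529/128 + (-8675/157178)·(-4213/768) = 677209/2155584 ≠ 1/12
b·A²c: (-8675/157178)·(-69/32) = 598575/5029696 ≠ 1/24

3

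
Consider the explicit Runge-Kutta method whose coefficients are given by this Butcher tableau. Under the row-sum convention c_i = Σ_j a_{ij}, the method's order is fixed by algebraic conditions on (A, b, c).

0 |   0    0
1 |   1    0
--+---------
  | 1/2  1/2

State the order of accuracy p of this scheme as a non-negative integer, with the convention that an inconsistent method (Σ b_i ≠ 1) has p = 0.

b = (1/2, 1/2)
c = (0, 1)
Σ b_i: 1/2·1 + 1/2·1 = 1 ✓
b·c: 1/2·1 = 1/2 ✓; 2 stages ⇒ order 2.

2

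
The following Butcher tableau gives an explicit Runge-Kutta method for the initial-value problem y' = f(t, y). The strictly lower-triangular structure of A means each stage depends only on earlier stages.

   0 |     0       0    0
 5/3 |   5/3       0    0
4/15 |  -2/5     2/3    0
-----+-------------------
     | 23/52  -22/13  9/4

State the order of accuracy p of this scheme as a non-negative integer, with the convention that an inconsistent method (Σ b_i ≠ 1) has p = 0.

b = (23/52, -22/13, 9/4)
c = (0, 5/3, 4/15)
Ac = (0, 0, 10/9)
Σ b_i: 23/52·1 + (-22/13)·1 + 9/4·1 = 1 ✓
b·c: (-22/13)·5/3 + 9/4·4/15 = -433/195 ≠ 1/2 ⇒ order 1.

1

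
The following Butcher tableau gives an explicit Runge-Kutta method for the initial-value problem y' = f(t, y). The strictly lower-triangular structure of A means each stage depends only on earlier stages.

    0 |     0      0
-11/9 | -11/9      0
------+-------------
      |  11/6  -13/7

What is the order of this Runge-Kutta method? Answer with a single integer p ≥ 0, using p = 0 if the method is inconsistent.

0

b = (11/6, -13/7)
c = (0, -11/9)
Σ b_i: 11/6·1 + (-13/7)·1 = -1/42 ≠ 1 ⇒ order 0.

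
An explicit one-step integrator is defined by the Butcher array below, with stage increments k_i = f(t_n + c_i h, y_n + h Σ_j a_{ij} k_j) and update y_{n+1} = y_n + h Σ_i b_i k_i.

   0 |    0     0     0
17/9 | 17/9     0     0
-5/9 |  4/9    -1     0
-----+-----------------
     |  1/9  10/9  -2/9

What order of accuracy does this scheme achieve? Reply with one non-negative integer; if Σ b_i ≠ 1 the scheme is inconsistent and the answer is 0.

b = (1/9, 10/9, -2/9)
c = (0, 17/9, -5/9)
Ac = (0, 0, -17/9)
Σ b_i: 1/9·1 + 10/9·1 + (-2/9)·1 = 1 ✓
b·c: 10/9·17/9 + (-2/9)·(-5/9) = 20/9 ≠ 1/2 ⇒ order 1.

1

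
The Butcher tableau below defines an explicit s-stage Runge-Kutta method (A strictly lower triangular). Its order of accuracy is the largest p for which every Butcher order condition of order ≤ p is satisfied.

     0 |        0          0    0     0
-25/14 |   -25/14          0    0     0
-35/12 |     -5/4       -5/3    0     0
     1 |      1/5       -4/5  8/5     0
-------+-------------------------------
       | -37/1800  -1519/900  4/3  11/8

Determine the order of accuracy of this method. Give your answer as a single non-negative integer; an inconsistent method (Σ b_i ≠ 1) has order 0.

2

b = (-37/1800, -1519/900, 4/3, 11/8)
c = (0, -25/14, -35/12, 1)
Ac = (0, 0, 125/42, -68/21)
Σ b_i: (-37/1800)·1 + (-1519/900)·1 + 4/3·1 + 11/8·1 = 1 ✓
b·c: (-1519/900)·(-25/14) + 4/3·(-35/12) + 11/8·1 = 1/2 ✓
b·c²: (-1519/900)·625/196 + 4/3·1225/144 + 11/8·1 = 3169/432 ≠ 1/3 ⇒ order 2.
b·Ac: 4/3·125/42 + 11/8·(-68/21) = -61/126 ≠ 1/6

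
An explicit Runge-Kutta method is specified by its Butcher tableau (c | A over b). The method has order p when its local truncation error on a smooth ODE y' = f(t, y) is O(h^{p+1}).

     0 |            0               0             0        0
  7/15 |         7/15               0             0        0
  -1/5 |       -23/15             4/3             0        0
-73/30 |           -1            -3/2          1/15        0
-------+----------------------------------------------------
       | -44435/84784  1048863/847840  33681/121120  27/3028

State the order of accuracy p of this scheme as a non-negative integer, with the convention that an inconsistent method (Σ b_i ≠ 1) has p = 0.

b = (-44435/84784, 1048863/847840, 33681/121120, 27/3028)
c = (0, 7/15, -1/5, -73/30)
Ac = (0, 0, 28/45, -107/150)
Σ b_i: (-44435/84784)·1 + 1048863/847840·1 + 33681/121120·1 + 27/3028·1 = 1 ✓
b·c: 1048863/847840·7/15 + 33681/121120·(-1/5) + 27/3028·(-73/30) = 1/2 ✓
b·c²: 1048863/847840·49/225 + 33681/121120·1/25 + 27/3028·5329/900 = 1/3 ✓
b·Ac: 33681/121120·28/45 + 27/3028·(-107/150) = 1/6 ✓
b·c³: 1048863/847840·343/3375 + 33681/121120·(-1/125) + 27/3028·(-389017/27000) = -135493/27252000 ≠ 1/4 ⇒ order 3.
b·(c∘Ac): 33681/121120·(-28/225) + 27/3028·7811/4500 = -86879/4542000 ≠ 1/8
b·Ac²: 33681/121120·196/675 + 27/3028·(-81/250) = 13261/170325 ≠ 1/12
b·A²c: 27/3028·28/675 = 7/18925 ≠ 1/24

3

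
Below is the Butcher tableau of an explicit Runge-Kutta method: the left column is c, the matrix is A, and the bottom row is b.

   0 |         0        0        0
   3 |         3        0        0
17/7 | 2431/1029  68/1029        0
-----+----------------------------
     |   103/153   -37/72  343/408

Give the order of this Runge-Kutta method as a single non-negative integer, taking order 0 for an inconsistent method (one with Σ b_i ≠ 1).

b = (103/153, -37/72, 343/408)
c = (0, 3, 17/7)
Ac = (0, 0, 68/343)
Σ b_i: 103/153·1 + (-37/72)·1 + 343/408·1 = 1 ✓
b·c: (-37/72)·3 + 343/408·17/7 = 1/2 ✓
b·c²: (-37/72)·9 + 343/408·289/49 = 1/3 ✓
b·Ac: 343/408·68/343 = 1/6 ✓; 3 stages ⇒ order 3.

3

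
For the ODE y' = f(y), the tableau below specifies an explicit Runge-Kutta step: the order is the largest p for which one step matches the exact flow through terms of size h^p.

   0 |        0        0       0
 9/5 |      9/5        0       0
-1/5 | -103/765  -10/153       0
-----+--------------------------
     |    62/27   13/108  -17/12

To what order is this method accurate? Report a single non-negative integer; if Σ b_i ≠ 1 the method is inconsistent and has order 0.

3

b = (62/27, 13/108, -17/12)
c = (0, 9/5, -1/5)
Ac = (0, 0, -2/17)
Σ b_i: 62/27·1 + 13/108·1 + (-17/12)·1 = 1 ✓
b·c: 13/108·9/5 + (-17/12)·(-1/5) = 1/2 ✓
b·c²: 13/108·81/25 + (-17/12)·1/25 = 1/3 ✓
b·Ac: (-17/12)·(-2/17) = 1/6 ✓; 3 stages ⇒ order 3.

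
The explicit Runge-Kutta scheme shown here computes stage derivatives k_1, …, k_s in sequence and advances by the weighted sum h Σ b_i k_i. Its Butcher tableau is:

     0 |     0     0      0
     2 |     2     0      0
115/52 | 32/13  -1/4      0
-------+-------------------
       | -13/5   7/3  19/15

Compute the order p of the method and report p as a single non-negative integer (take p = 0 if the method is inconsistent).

b = (-13/5, 7/3, 19/15)
c = (0, 2, 115/52)
Ac = (0, 0, -1/2)
Σ b_i: (-13/5)·1 + 7/3·1 + 19/15·1 = 1 ✓
b·c: 7/3·2 + 19/15·115/52 = 1165/156 ≠ 1/2 ⇒ order 1.

1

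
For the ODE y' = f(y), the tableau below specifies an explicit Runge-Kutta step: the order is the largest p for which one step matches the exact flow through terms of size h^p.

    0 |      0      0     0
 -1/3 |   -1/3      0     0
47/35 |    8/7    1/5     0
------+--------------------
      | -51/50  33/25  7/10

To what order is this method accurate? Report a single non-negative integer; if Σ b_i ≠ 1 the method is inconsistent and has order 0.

b = (-51/50, 33/25, 7/10)
c = (0, -1/3, 47/35)
Ac = (0, 0, -1/15)
Σ b_i: (-51/50)·1 + 33/25·1 + 7/10·1 = 1 ✓
b·c: 33/25·(-1/3) + 7/10·47/35 = 1/2 ✓
b·c²: 33/25·1/9 + 7/10·2209/1225 = 7397/5250 ≠ 1/3 ⇒ order 2.
b·Ac: 7/10·(-1/15) = -7/150 ≠ 1/6

2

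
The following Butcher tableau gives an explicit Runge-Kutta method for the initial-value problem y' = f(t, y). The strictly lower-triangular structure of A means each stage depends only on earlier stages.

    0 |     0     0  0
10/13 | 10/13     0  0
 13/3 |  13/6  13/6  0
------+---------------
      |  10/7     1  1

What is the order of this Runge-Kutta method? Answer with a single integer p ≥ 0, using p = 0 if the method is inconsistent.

b = (10/7, 1, 1)
c = (0, 10/13, 13/3)
Ac = (0, 0, 5/3)
Σ b_i: 10/7·1 + 1·1 + 1·1 = 24/7 ≠ 1 ⇒ order 0.

0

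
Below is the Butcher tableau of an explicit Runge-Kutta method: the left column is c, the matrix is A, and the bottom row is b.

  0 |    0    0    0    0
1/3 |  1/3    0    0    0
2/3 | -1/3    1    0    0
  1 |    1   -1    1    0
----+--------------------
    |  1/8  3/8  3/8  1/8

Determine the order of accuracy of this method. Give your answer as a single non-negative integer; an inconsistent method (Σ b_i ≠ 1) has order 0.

b = (1/8, 3/8, 3/8, 1/8)
c = (0, 1/3, 2/3, 1)
Ac = (0, 0, 1/3, 1/3)
Σ b_i: 1/8·1 + 3/8·1 + 3/8·1 + 1/8·1 = 1 ✓
b·c: 3/8·1/3 + 3/8·2/3 + 1/8·1 = 1/2 ✓
b·c²: 3/8·1/9 + 3/8·4/9 + 1/8·1 = 1/3 ✓
b·Ac: 3/8·1/3 + 1/8·1/3 = 1/6 ✓
b·c³: 3/8·1/27 + 3/8·8/27 + 1/8·1 = 1/4 ✓
b·(c∘Ac): 3/8·2/9 + 1/8·1/3 = 1/8 ✓
b·Ac²: 3/8·1/9 + 1/8·1/3 = 1/12 ✓
b·A²c: 1/8·1/3 = 1/24 ✓; 4 stages ⇒ order 4.

4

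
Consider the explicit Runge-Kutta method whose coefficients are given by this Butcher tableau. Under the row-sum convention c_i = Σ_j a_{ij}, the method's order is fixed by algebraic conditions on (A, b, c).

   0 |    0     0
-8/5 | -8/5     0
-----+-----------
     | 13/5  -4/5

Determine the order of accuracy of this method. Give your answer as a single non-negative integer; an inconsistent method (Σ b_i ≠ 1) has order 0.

b = (13/5, -4/5)
c = (0, -8/5)
Σ b_i: 13/5·1 + (-4/5)·1 = 9/5 ≠ 1 ⇒ order 0.

0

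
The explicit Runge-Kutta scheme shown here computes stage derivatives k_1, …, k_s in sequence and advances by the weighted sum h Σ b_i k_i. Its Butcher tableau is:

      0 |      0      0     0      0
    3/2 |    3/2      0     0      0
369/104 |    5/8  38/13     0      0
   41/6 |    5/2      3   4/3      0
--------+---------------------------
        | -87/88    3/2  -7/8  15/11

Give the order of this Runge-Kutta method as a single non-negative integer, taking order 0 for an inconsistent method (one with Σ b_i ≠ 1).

b = (-87/88, 3/2, -7/8, 15/11)
c = (0, 3/2, 369/104, 41/6)
Ac = (0, 0, 57/13, 120/13)
Σ b_i: (-87/88)·1 + 3/2·1 + (-7/8)·1 + 15/11·1 = 1 ✓
b·c: 3/2·3/2 + (-7/8)·369/104 + 15/11·41/6 = 77459/9152 ≠ 1/2 ⇒ order 1.

1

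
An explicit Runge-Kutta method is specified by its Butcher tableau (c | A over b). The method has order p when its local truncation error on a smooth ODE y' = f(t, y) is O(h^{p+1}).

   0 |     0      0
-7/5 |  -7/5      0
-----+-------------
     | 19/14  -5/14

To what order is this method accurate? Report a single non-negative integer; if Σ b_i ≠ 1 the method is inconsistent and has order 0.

b = (19/14, -5/14)
c = (0, -7/5)
Σ b_i: 19/14·1 + (-5/14)·1 = 1 ✓
b·c: (-5/14)·(-7/5) = 1/2 ✓; 2 stages ⇒ order 2.

2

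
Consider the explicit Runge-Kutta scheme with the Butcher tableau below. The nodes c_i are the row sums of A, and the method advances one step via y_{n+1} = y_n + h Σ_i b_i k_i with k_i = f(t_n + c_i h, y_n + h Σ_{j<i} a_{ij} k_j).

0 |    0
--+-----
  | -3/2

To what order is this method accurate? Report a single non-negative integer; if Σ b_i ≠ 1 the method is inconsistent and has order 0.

b = (-3/2)
c = (0)
Σ b_i: (-3/2)·1 = -3/2 ≠ 1 ⇒ order 0.

0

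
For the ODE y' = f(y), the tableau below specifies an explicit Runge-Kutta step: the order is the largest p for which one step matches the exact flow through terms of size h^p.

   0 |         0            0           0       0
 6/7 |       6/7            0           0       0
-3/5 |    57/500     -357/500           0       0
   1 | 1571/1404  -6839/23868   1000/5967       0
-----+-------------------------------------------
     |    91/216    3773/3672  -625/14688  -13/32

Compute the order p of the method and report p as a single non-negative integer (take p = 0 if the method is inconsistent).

b = (91/216, 3773/3672, -625/14688, -13/32)
c = (0, 6/7, -3/5, 1)
Ac = (0, 0, -153/250, -9/26)
Σ b_i: 91/216·1 + 3773/3672·1 + (-625/14688)·1 + (-13/32)·1 = 1 ✓
b·c: 3773/3672·6/7 + (-625/14688)·(-3/5) + (-13/32)·1 = 1/2 ✓
b·c²: 3773/3672·36/49 + (-625/14688)·9/25 + (-13/32)·1 = 1/3 ✓
b·Ac: (-625/14688)·(-153/250) + (-13/32)·(-9/26) = 1/6 ✓
b·c³: 3773/3672·216/343 + (-625/14688)·(-27/125) + (-13/32)·1 = 1/4 ✓
b·(c∘Ac): (-625/14688)·459/1250 + (-13/32)·(-9/26) = 1/8 ✓
b·Ac²: (-625/14688)·(-459/875) + (-13/32)·(-41/273) = 1/12 ✓
b·A²c: (-13/32)·(-4/39) = 1/24 ✓; 4 stages ⇒ order 4.

4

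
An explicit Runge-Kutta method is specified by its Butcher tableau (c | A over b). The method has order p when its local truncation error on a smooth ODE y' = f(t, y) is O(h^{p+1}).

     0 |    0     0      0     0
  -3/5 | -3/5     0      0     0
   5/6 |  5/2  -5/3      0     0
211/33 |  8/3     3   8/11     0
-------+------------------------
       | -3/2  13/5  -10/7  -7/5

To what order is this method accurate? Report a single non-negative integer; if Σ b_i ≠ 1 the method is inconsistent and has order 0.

0

b = (-3/2, 13/5, -10/7, -7/5)
c = (0, -3/5, 5/6, 211/33)
Ac = (0, 0, 1, -197/165)
Σ b_i: (-3/2)·1 + 13/5·1 + (-10/7)·1 + (-7/5)·1 = -121/70 ≠ 1 ⇒ order 0.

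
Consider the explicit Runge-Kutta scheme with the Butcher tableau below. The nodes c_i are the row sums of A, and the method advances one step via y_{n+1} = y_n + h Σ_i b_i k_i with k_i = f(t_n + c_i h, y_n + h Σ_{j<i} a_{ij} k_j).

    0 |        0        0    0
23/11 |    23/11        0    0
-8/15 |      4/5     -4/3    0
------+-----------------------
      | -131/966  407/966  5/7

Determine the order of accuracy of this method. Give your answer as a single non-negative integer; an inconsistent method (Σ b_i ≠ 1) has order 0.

2

b = (-131/966, 407/966, 5/7)
c = (0, 23/11, -8/15)
Ac = (0, 0, -92/33)
Σ b_i: (-131/966)·1 + 407/966·1 + 5/7·1 = 1 ✓
b·c: 407/966·23/11 + 5/7·(-8/15) = 1/2 ✓
b·c²: 407/966·529/121 + 5/7·64/225 = 14173/6930 ≠ 1/3 ⇒ order 2.
b·Ac: 5/7·(-92/33) = -460/231 ≠ 1/6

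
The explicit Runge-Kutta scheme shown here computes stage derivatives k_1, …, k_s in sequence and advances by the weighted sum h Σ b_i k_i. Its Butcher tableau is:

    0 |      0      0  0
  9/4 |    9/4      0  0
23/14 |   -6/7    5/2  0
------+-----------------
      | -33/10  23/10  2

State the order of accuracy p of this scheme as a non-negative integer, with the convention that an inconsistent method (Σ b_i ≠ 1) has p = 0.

1

b = (-33/10, 23/10, 2)
c = (0, 9/4, 23/14)
Ac = (0, 0, 45/8)
Σ b_i: (-33/10)·1 + 23/10·1 + 2·1 = 1 ✓
b·c: 23/10·9/4 + 2·23/14 = 2369/280 ≠ 1/2 ⇒ order 1.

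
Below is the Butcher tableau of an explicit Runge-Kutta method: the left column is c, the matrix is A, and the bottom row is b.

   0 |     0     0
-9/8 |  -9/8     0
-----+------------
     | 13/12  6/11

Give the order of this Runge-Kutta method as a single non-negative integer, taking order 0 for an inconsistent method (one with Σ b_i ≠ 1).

0

b = (13/12, 6/11)
c = (0, -9/8)
Σ b_i: 13/12·1 + 6/11·1 = 215/132 ≠ 1 ⇒ order 0.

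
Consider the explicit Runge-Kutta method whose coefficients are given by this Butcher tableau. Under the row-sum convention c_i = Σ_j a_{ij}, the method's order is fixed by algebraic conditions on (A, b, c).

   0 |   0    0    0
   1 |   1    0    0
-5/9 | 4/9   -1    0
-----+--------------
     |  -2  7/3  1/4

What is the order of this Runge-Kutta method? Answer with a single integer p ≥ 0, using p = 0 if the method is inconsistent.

0

b = (-2, 7/3, 1/4)
c = (0, 1, -5/9)
Ac = (0, 0, -1)
Σ b_i: (-2)·1 + 7/3·1 + 1/4·1 = 7/12 ≠ 1 ⇒ order 0.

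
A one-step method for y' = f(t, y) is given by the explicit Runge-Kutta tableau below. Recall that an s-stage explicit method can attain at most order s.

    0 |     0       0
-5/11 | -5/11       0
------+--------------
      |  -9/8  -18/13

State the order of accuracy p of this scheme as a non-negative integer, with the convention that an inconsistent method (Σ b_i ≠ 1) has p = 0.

0

b = (-9/8, -18/13)
c = (0, -5/11)
Σ b_i: (-9/8)·1 + (-18/13)·1 = -261/104 ≠ 1 ⇒ order 0.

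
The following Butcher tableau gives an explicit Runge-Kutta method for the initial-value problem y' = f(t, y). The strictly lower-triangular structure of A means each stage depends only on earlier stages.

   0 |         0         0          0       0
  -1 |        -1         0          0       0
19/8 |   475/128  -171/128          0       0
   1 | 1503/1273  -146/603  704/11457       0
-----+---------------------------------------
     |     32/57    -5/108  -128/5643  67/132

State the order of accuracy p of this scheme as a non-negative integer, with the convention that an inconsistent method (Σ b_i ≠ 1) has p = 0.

4

b = (32/57, -5/108, -128/5643, 67/132)
c = (0, -1, 19/8, 1)
Ac = (0, 0, 171/128, 26/67)
Σ b_i: 32/57·1 + (-5/108)·1 + (-128/5643)·1 + 67/132·1 = 1 ✓
b·c: (-5/108)·(-1) + (-128/5643)·19/8 + 67/132·1 = 1/2 ✓
b·c²: (-5/108)·1 + (-128/5643)·361/64 + 67/132·1 = 1/3 ✓
b·Ac: (-128/5643)·171/128 + 67/132·26/67 = 1/6 ✓
b·c³: (-5/108)·(-1) + (-128/5643)·6859/512 + 67/132·1 = 1/4 ✓
b·(c∘Ac): (-128/5643)·3249/1024 + 67/132·26/67 = 1/8 ✓
b·Ac²: (-128/5643)·(-171/128) + 67/132·7/67 = 1/12 ✓
b·A²c: 67/132·11/134 = 1/24 ✓; 4 stages ⇒ order 4.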